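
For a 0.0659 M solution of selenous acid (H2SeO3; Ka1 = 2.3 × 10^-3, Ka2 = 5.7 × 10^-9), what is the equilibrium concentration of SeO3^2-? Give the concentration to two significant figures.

5.7 × 10^-9 M

First ionization gives [H+] ≈ [HSeO3-] = 1.12 × 10^-2 M.
Second step: Ka2 = [H+][SeO3^2-]/[HSeO3-] ≈ [SeO3^2-] (since [H+] ≈ [HSeO3-]).
So [SeO3^2-] ≈ Ka2.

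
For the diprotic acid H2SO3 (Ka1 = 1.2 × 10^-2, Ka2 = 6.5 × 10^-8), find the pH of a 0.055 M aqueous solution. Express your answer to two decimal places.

Ka1 ≫ Ka2, so treat the first dissociation as the only significant source of H+.
Ka1 = x²/(0.055 − x) = 1.2 × 10^-2
Solving the quadratic: x = (−Ka1 + √(Ka1² + 4·Ka1·C₀))/2 = 2.04 × 10^-2 M
pH = −log(2.04 × 10^-2) = 1.69

pH = 1.69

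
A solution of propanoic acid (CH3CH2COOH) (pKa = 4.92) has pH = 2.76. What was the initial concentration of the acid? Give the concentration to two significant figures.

C₀ = 2.5 × 10^-1 M

[H+] = 10^(-2.76) = 1.74 × 10^-3 M = x
Ka = 10^(−4.92) = 1.20 × 10^-5
Ka = x²/(C₀ − x) ⇒ C₀ = x + x²/Ka
C₀ = 1.74 × 10^-3 + (1.74 × 10^-3)²/(1.20 × 10^-5) = 2.54 × 10^-1 M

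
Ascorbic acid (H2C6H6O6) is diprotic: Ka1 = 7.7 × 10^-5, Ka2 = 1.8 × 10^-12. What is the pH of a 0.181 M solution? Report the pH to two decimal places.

Ka1 ≫ Ka2, so treat the first dissociation as the only significant source of H+.
Ka1 = x²/(0.181 − x) = 7.7 × 10^-5
x ≈ √(7.7 × 10^-5 × 0.181) = 3.73 × 10^-3 M
pH = −log(3.73 × 10^-3) = 2.43

pH = 2.43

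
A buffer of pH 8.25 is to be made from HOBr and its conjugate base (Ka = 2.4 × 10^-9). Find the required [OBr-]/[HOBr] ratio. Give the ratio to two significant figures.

pKa = -log(2.4 × 10^-9) = 8.620
pH = pKa + log(r) ⇒ log(r) = 8.25 − 8.620 = -0.370
r = [OBr-]/[HOBr] = 10^(-0.370) = 0.427

ratio = 0.43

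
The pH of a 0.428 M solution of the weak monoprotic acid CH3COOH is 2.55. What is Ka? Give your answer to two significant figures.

[H+] = 10^(-2.55) = 2.82 × 10^-3 M
At equilibrium [HA] = 0.428 − 2.82 × 10^-3 = 4.25 × 10^-1 M
Ka = [H+][A-]/[HA] = (2.82 × 10^-3)² / 4.25 × 10^-1 = 1.9 × 10^-5

Ka = 1.9 × 10^-5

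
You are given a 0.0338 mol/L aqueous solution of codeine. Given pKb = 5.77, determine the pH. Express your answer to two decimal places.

C18H21NO3 + H2O ⇌ C18H22NO3+ + OH-
Kb = 10^(−5.77) = 1.70 × 10^-6
Kb = x²/(0.0338 − x) = 1.70 × 10^-6
Neglecting x in the denominator: x = √(1.70 × 10^-6 × 0.0338) = 2.40 × 10^-4 M
pOH = 3.62, so pH = 14.00 − pOH = 10.38

pH = 10.38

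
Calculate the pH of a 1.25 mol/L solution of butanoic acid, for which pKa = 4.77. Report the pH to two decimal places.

pH = 2.34

CH3(CH2)2COOH ⇌ CH3(CH2)2COO- + H+
Ka = 10^(−4.77) = 1.70 × 10^-5
From the ICE table, Ka = x²/(1.25 − x) = 1.70 × 10^-5.
Assume x ≪ 1.25: x ≈ √(1.70 × 10^-5 × 1.25) = 4.61 × 10^-3 M
pH = −log[H+] = −log(4.61 × 10^-3) = 2.34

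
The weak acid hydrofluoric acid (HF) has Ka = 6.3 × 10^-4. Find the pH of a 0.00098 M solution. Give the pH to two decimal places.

pH = 3.27

HF ⇌ F- + H+
Ka = x²/(0.00098 − x) = 6.3 × 10^-4
x is not negligible relative to C₀; solve x² + 0.00063·x − 6.17e-07 = 0.
x = (−Ka + √(Ka² + 4·Ka·C₀))/2 = 5.32 × 10^-4 M
pH = −log(5.32 × 10^-4) = 3.27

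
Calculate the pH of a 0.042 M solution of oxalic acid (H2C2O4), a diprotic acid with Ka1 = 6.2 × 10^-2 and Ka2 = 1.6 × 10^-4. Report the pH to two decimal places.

pH = 1.54

Ka1 ≫ Ka2, so treat the first dissociation as the only significant source of H+.
Ka1 = x²/(0.042 − x) = 6.2 × 10^-2
Solving the quadratic: x = (−Ka1 + √(Ka1² + 4·Ka1·C₀))/2 = 2.87 × 10^-2 M
pH = −log(2.87 × 10^-2) = 1.54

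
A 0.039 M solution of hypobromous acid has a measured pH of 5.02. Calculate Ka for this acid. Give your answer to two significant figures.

Ka = 2.3 × 10^-9

[H+] = 10^(-5.02) = 9.55 × 10^-6 M
At equilibrium [HA] = 0.039 − 9.55 × 10^-6 = 3.90 × 10^-2 M
Ka = [H+][A-]/[HA] = (9.55 × 10^-6)² / 3.90 × 10^-2 = 2.3 × 10^-9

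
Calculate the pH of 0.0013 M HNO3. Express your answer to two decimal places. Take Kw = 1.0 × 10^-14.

pH = 2.89

HNO3 is a strong acid and dissociates completely, so [H+] = 0.0013 M.
pH = -log(0.0013) = 2.89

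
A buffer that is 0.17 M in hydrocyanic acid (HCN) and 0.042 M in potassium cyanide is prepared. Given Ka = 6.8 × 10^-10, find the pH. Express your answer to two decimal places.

pKa = −log(6.8 × 10^-10) = 9.167
Using pH = pKa + log([base]/[acid]) with [base]/[acid] = 0.042/0.17:
pH = 9.167 + (-0.607) = 8.56

pH = 8.56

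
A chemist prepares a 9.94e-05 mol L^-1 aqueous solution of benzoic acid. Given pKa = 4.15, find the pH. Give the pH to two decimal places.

pH = 4.25

C6H5COOH ⇌ C6H5COO- + H+
Ka = 10^(−4.15) = 7.08 × 10^-5
Ka = [H+]²/(9.94e-05 − [H+]) = 7.08 × 10^-5
Here C₀/Ka ≈ 1.4, so the small-[H+] approximation fails. Use the quadratic:
[H+] = (−Ka + √(Ka² + 4·Ka·C₀))/2 = 5.57 × 10^-5 M
pH = −log[H+] = −log(5.57 × 10^-5) = 4.25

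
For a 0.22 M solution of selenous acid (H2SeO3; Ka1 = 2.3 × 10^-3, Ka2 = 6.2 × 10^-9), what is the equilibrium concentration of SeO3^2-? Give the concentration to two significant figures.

6.2 × 10^-9 M

First ionization gives [H+] ≈ [HSeO3-] = 2.14 × 10^-2 M.
Second step: Ka2 = [H+][SeO3^2-]/[HSeO3-] ≈ [SeO3^2-] (since [H+] ≈ [HSeO3-]).
So [SeO3^2-] ≈ Ka2.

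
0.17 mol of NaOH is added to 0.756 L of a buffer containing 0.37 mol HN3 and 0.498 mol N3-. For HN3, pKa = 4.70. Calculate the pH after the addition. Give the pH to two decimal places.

OH- converts HN3 to N3-: HN3 → 0.2 mol, N3- → 0.668 mol.
Henderson–Hasselbalch with mole ratio 0.668/0.2: pH = 4.70 + (+0.524)

pH = 5.22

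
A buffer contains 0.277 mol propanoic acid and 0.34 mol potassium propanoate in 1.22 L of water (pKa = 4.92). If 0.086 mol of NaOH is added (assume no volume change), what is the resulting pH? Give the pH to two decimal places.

pH = 5.27

OH- converts CH3CH2COOH to CH3CH2COO-: CH3CH2COOH → 0.191 mol, CH3CH2COO- → 0.426 mol.
Henderson–Hasselbalch with mole ratio 0.426/0.191: pH = 4.92 + (+0.348)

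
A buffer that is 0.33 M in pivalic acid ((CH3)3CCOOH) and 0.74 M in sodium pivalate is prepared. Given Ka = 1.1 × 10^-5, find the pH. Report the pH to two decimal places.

pKa = −log(1.1 × 10^-5) = 4.959
Henderson–Hasselbalch: pH = pKa + log([(CH3)3CCOO-]/[(CH3)3CCOOH]) = 4.959 + log(0.74/0.33)
pH = 4.959 + (+0.351) = 5.31

pH = 5.31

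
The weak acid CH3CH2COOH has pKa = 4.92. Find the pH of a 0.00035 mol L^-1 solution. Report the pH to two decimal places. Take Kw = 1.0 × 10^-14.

CH3CH2COOH ⇌ CH3CH2COO- + H+
Ka = 10^(−4.92) = 1.20 × 10^-5
Let x = [H+] at equilibrium. Ka = x²/(0.00035 − x).
The 5% rule fails; solving x² + Ka·x − Ka·C₀ = 0 exactly:
x = [−1.2e-05 + √(1.2e-05² + 1.68e-08)]/2 = 5.91 × 10^-5 M
pH = −log[H+] = −log(5.91 × 10^-5) = 4.23

pH = 4.23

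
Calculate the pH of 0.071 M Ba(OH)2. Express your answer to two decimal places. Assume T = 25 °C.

pH = 13.15

Ba(OH)2 is a strong base (each formula unit releases 2 OH-); [OH-] = 0.142 M.
pOH = -log(0.142) = 0.85
pH = 14.00 - 0.85 = 13.15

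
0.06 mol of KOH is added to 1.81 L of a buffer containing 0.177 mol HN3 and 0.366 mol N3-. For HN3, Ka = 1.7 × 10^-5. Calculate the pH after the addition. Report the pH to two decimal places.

After neutralization: n(HN3) = 0.117 mol, n(N3-) = 0.426 mol.
pKa = −log(1.7 × 10^-5) = 4.770
pH = pKa + log(n_N3-/n_HN3) = 4.770 + log(0.426/0.117) = 4.770 + (+0.561)

pH = 5.33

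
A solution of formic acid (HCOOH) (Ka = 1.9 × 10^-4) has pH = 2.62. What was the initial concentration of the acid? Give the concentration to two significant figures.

C₀ = 3.3 × 10^-2 M

[H+] = 10^(-2.62) = 2.40 × 10^-3 M = x
Ka = x²/(C₀ − x) ⇒ C₀ = x + x²/Ka
C₀ = 2.40 × 10^-3 + (2.40 × 10^-3)²/(1.9 × 10^-4) = 3.27 × 10^-2 M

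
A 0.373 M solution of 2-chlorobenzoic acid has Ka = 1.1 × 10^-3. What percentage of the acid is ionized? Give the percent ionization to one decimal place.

ClC6H4COOH ⇌ ClC6H4COO- + H+; let x = [H+] at equilibrium.
Ka = x²/(C₀ − x); solving the quadratic gives x = 1.97 × 10^-2 M.
Fraction ionized = 1.97 × 10^-2 / 0.373 = 0.0528 → 5.3%

5.3%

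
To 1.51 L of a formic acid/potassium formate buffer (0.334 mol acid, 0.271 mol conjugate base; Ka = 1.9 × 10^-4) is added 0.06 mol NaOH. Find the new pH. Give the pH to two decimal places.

pH = 3.80

OH- converts HCOOH to HCOO-: HCOOH → 0.274 mol, HCOO- → 0.331 mol.
pKa = −log(1.9 × 10^-4) = 3.721
pH = pKa + log([A⁻]/[HA]) = 3.721 + log(0.331/0.274) = 3.721 +0.082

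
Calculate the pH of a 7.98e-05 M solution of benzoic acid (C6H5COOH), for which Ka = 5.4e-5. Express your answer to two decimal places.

C6H5COOH ⇌ C6H5COO- + H+
From the ICE table, Ka = x²/(7.98e-05 − x) = 5.4 × 10^-5.
Here C₀/Ka ≈ 1.48, so the small-x approximation fails. Use the quadratic:
x = (−Ka + √(Ka² + 4·Ka·C₀))/2 = 4.40 × 10^-5 M
pH = −log[H+] = −log(4.40 × 10^-5) = 4.36

pH = 4.36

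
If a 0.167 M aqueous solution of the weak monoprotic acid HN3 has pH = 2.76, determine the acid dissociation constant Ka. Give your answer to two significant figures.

[H+] = 10^(-2.76) = 1.74 × 10^-3 M
At equilibrium [HA] = 0.167 − 1.74 × 10^-3 = 1.65 × 10^-1 M
Ka = [H+][A-]/[HA] = (1.74 × 10^-3)² / 1.65 × 10^-1 = 1.8 × 10^-5

Ka = 1.8 × 10^-5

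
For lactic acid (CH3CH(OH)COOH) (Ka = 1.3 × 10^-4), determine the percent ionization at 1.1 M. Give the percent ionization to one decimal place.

CH3CH(OH)COOH ⇌ CH3CH(OH)COO- + H+; let x = [H+] at equilibrium.
x ≈ √(Ka·C₀) = √(1.3 × 10^-4 × 1.1) = 1.20 × 10^-2 M
% ionization = x/C₀ × 100% = 1.20 × 10^-2/1.1 × 100% = 1.1%

1.1%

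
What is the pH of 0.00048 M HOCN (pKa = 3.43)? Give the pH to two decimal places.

HOCN ⇌ OCN- + H+
Ka = 10^(−3.43) = 3.72 × 10^-4
From the ICE table, Ka = x²/(0.00048 − x) = 3.72 × 10^-4.
Here C₀/Ka ≈ 1.29, so the small-x approximation fails. Use the quadratic:
x = (−Ka + √(Ka² + 4·Ka·C₀))/2 = 2.76 × 10^-4 M
pH = −log(2.76 × 10^-4) = 3.56

pH = 3.56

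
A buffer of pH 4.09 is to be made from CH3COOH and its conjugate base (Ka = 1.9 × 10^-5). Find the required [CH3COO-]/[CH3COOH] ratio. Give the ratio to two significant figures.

ratio = 0.23

pKa = -log(1.9 × 10^-5) = 4.721
pH = pKa + log(r) ⇒ log(r) = 4.09 − 4.721 = -0.631
r = [CH3COO-]/[CH3COOH] = 10^(-0.631) = 0.234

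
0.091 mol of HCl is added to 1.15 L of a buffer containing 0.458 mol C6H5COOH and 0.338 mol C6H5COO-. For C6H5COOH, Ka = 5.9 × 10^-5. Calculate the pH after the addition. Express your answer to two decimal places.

pH = 3.88

After neutralization: n(C6H5COOH) = 0.549 mol, n(C6H5COO-) = 0.247 mol.
pKa = −log(5.9 × 10^-5) = 4.229
pH = pKa + log(n_C6H5COO-/n_C6H5COOH) = 4.229 + log(0.247/0.549) = 4.229 + (-0.347)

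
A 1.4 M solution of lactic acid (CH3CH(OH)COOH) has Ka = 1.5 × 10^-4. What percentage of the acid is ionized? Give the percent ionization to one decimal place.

CH3CH(OH)COOH ⇌ CH3CH(OH)COO- + H+; let x = [H+] at equilibrium.
x ≈ √(Ka·C₀) = √(1.5 × 10^-4 × 1.4) = 1.45 × 10^-2 M
% ionization = x/C₀ × 100% = 1.45 × 10^-2/1.4 × 100% = 1.0%

1.0%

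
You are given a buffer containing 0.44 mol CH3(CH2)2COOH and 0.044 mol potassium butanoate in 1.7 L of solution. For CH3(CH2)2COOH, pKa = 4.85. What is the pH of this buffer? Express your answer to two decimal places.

Henderson–Hasselbalch: pH = pKa + log([CH3(CH2)2COO-]/[CH3(CH2)2COOH]) = 4.85 + log(0.044/0.44)
pH = 4.85 + (-1.000) = 3.85

pH = 3.85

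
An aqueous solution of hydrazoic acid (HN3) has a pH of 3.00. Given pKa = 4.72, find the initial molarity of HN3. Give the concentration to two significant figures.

C₀ = 5.3 × 10^-2 M

[H+] = 10^(-3.00) = 1.00 × 10^-3 M = x
Ka = 10^(−4.72) = 1.91 × 10^-5
Ka = x²/(C₀ − x) ⇒ C₀ = x + x²/Ka
C₀ = 1.00 × 10^-3 + (1.00 × 10^-3)²/(1.91 × 10^-5) = 5.34 × 10^-2 M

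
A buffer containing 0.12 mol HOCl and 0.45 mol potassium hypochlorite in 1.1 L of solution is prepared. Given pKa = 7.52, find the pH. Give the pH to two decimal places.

pH = pKa + log([A⁻]/[HA]) = 7.52 + log(0.45/0.12)
pH = 7.52 + (+0.574) = 8.09

pH = 8.09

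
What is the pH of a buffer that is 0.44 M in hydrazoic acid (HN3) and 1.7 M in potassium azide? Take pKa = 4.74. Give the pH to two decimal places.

pH = pKa + log([A⁻]/[HA]) = 4.74 + log(1.7/0.44)
pH = 4.74 + (+0.587) = 5.33

pH = 5.33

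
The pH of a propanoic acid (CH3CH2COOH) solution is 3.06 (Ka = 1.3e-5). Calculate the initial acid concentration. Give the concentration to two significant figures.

C₀ = 5.9 × 10^-2 M

[H+] = 10^(-3.06) = 8.71 × 10^-4 M = x
Ka = x²/(C₀ − x) ⇒ C₀ = x + x²/Ka
C₀ = 8.71 × 10^-4 + (8.71 × 10^-4)²/(1.3 × 10^-5) = 5.92 × 10^-2 M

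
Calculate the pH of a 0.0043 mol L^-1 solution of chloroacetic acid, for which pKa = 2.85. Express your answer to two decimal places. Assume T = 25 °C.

ClCH2COOH ⇌ ClCH2COO- + H+
Ka = 10^(−2.85) = 1.41 × 10^-3
From the ICE table, Ka = x²/(0.0043 − x) = 1.41 × 10^-3.
Here C₀/Ka ≈ 3.05, so the small-x approximation fails. Use the quadratic:
x = [−0.00141 + √(0.00141² + 2.43e-05)]/2 = 1.86 × 10^-3 M
pH = −log[H+] = −log(1.86 × 10^-3) = 2.73

pH = 2.73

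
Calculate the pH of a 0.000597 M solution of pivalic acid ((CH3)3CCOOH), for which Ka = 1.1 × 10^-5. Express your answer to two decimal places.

(CH3)3CCOOH ⇌ (CH3)3CCOO- + H+
From the ICE table, Ka = [H+]²/(0.000597 − [H+]) = 1.1 × 10^-5.
Here C₀/Ka ≈ 54.3, so the small-[H+] approximation fails. Use the quadratic:
[H+] = [−1.1e-05 + √(1.1e-05² + 2.63e-08)]/2 = 7.57 × 10^-5 M
pH = −log(7.57 × 10^-5) = 4.12

pH = 4.12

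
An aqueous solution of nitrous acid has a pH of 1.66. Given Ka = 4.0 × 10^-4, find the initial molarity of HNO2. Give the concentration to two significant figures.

[H+] = 10^(-1.66) = 2.19 × 10^-2 M = x
Ka = x²/(C₀ − x) ⇒ C₀ = x + x²/Ka
C₀ = 2.19 × 10^-2 + (2.19 × 10^-2)²/(4.0 × 10^-4) = 1.22 M

C₀ = 1.2 M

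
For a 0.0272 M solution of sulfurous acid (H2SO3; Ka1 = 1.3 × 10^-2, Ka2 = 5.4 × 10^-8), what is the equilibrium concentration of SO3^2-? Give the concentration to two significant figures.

First ionization gives [H+] ≈ [HSO3-] = 1.34 × 10^-2 M.
Second step: Ka2 = [H+][SO3^2-]/[HSO3-] ≈ [SO3^2-] (since [H+] ≈ [HSO3-]).
So [SO3^2-] ≈ Ka2.

5.4 × 10^-8 M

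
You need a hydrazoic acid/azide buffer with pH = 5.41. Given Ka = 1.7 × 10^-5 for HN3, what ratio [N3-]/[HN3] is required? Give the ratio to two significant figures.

pKa = -log(1.7 × 10^-5) = 4.770
pH = pKa + log(r) ⇒ log(r) = 5.41 − 4.770 = +0.640
r = [N3-]/[HN3] = 10^(+0.640) = 4.37

ratio = 4.4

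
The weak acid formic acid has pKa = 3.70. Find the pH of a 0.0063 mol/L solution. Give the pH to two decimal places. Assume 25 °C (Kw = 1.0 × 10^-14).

pH = 2.99

HCOOH ⇌ HCOO- + H+
Ka = 10^(−3.70) = 2.00 × 10^-4
Ka = x²/(0.0063 − x) = 2.00 × 10^-4
Here C₀/Ka ≈ 31.5, so the small-x approximation fails. Use the quadratic:
x = [−0.0002 + √(0.0002² + 5.04e-06)]/2 = 1.03 × 10^-3 M
pH = −log(1.03 × 10^-3) = 2.99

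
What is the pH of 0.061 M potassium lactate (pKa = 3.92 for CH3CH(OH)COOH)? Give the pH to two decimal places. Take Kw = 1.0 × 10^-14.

CH3CH(OH)COO- is the conjugate base of the weak acid CH3CH(OH)COOH.
Ka = 10^(−3.92) = 1.20 × 10^-4
Kb = Kw/Ka = 1.0×10^-14 / 1.20 × 10^-4 = 8.33 × 10^-11
Let x = [OH-] at equilibrium. Kb = x²/(0.061 − x).
Neglecting x in the denominator: x = √(8.33 × 10^-11 × 0.061) = 2.25 × 10^-6 M
pOH = 5.65, so pH = 14.00 − pOH = 8.35

pH = 8.35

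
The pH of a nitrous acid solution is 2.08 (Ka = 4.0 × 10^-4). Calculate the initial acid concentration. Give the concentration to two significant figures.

[H+] = 10^(-2.08) = 8.32 × 10^-3 M = x
Ka = x²/(C₀ − x) ⇒ C₀ = x + x²/Ka
C₀ = 8.32 × 10^-3 + (8.32 × 10^-3)²/(4.0 × 10^-4) = 1.81 × 10^-1 M

C₀ = 1.8 × 10^-1 M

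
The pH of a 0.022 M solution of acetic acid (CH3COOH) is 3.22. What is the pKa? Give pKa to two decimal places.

pKa = 4.77

[H+] = 10^(-3.22) = 6.03 × 10^-4 M
At equilibrium [HA] = 0.022 − 6.03 × 10^-4 = 2.14 × 10^-2 M
Ka = [H+][A-]/[HA] = (6.03 × 10^-4)² / 2.14 × 10^-2 = 1.70 × 10^-5
pKa = -log(1.70 × 10^-5) = 4.77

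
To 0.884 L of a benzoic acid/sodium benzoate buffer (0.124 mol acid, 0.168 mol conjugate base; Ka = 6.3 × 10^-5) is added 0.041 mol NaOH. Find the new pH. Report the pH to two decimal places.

After neutralization: n(C6H5COOH) = 0.083 mol, n(C6H5COO-) = 0.209 mol.
pKa = −log(6.3 × 10^-5) = 4.201
pH = pKa + log(n_C6H5COO-/n_C6H5COOH) = 4.201 + log(0.209/0.083) = 4.201 + (+0.401)

pH = 4.60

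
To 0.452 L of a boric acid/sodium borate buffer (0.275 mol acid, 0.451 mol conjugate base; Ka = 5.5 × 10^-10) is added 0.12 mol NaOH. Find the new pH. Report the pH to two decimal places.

pH = 9.83

After neutralization: n(B(OH)3) = 0.155 mol, n(B(OH)4-) = 0.571 mol.
pKa = −log(5.5 × 10^-10) = 9.260
pH = pKa + log(n_B(OH)4-/n_B(OH)3) = 9.260 + log(0.571/0.155) = 9.260 + (+0.566)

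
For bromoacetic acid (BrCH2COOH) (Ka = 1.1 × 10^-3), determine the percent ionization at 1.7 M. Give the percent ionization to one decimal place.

2.5%

BrCH2COOH ⇌ BrCH2COO- + H+; let x = [H+] at equilibrium.
x ≈ √(Ka·C₀) = √(1.1 × 10^-3 × 1.7) = 4.32 × 10^-2 M
Fraction ionized = 4.32 × 10^-2 / 1.7 = 0.0254 → 2.5%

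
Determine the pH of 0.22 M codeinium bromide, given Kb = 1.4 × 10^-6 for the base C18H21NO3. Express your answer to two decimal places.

pH = 4.40

C18H22NO3+ is the conjugate acid of the weak base C18H21NO3.
Ka = Kw/Kb = 1.0×10^-14 / 1.4 × 10^-6 = 7.14 × 10^-9
Let x = [H+] at equilibrium. Ka = x²/(0.22 − x).
Neglecting x in the denominator: x = √(7.14 × 10^-9 × 0.22) = 3.96 × 10^-5 M
(x/C₀ = 0.018% < 5%, so the approximation holds.)
pH = −log(3.96 × 10^-5) = 4.40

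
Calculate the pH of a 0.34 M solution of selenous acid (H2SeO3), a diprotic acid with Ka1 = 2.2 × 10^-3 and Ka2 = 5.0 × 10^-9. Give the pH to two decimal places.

pH = 1.58

Ka1 ≫ Ka2, so treat the first dissociation as the only significant source of H+.
Ka1 = x²/(0.34 − x) = 2.2 × 10^-3
Solving the quadratic: x = (−Ka1 + √(Ka1² + 4·Ka1·C₀))/2 = 2.63 × 10^-2 M
pH = −log(2.63 × 10^-2) = 1.58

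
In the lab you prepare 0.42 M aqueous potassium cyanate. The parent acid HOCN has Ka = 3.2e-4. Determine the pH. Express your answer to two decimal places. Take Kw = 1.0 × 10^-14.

pH = 8.56

OCN- is the conjugate base of the weak acid HOCN.
Kb = Kw/Ka = 1.0×10^-14 / 3.2 × 10^-4 = 3.12 × 10^-11
From the ICE table, Kb = [OH-]²/(0.42 − [OH-]) = 3.12 × 10^-11.
Neglecting [OH-] in the denominator: [OH-] = √(3.12 × 10^-11 × 0.42) = 3.62 × 10^-6 M
pOH = 5.44, so pH = 14.00 − pOH = 8.56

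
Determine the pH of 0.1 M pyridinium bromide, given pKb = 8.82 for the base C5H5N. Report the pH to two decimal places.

pH = 3.09

C5H5NH+ is the conjugate acid of the weak base C5H5N.
Kb = 10^(−8.82) = 1.51 × 10^-9
Ka = Kw/Kb = 1.0×10^-14 / 1.51 × 10^-9 = 6.62 × 10^-6
From the ICE table, Ka = [H+]²/(0.1 − [H+]) = 6.62 × 10^-6.
Neglecting [H+] in the denominator: [H+] = √(6.62 × 10^-6 × 0.1) = 8.14 × 10^-4 M
Check: 0.81% ionized — well under 5%, approximation valid.
pH = −log[H+] = −log(8.14 × 10^-4) = 3.09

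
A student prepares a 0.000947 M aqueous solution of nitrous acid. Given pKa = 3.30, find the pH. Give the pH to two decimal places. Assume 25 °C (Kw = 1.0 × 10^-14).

HNO2 ⇌ NO2- + H+
Ka = 10^(−3.30) = 5.01 × 10^-4
Let x = [H+] at equilibrium. Ka = x²/(0.000947 − x).
x is not negligible relative to C₀; solve x² + 0.000501·x − 4.74e-07 = 0.
x = (−Ka + √(Ka² + 4·Ka·C₀))/2 = 4.82 × 10^-4 M
pH = −log(4.82 × 10^-4) = 3.32

pH = 3.32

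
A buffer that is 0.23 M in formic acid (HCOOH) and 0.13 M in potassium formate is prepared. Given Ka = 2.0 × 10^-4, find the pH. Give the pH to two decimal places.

pH = 3.45

pKa = −log(2.0 × 10^-4) = 3.699
Henderson–Hasselbalch: pH = pKa + log([HCOO-]/[HCOOH]) = 3.699 + log(0.13/0.23)
pH = 3.699 + (-0.248) = 3.45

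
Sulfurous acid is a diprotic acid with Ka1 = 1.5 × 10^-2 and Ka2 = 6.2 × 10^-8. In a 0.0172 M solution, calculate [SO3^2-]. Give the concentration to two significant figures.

6.2 × 10^-8 M

First ionization gives [H+] ≈ [HSO3-] = 1.02 × 10^-2 M.
Second step: Ka2 = [H+][SO3^2-]/[HSO3-] ≈ [SO3^2-] (since [H+] ≈ [HSO3-]).
So [SO3^2-] ≈ Ka2.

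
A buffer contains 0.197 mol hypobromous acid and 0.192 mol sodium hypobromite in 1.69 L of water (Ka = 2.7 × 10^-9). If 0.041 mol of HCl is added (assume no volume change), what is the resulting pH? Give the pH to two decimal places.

After neutralization: n(HOBr) = 0.238 mol, n(OBr-) = 0.151 mol.
pKa = −log(2.7 × 10^-9) = 8.569
Henderson–Hasselbalch with mole ratio 0.151/0.238: pH = 8.569 + (-0.198)

pH = 8.37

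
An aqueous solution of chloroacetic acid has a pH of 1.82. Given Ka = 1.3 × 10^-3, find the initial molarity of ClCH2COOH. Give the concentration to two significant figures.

[H+] = 10^(-1.82) = 1.51 × 10^-2 M = x
Ka = x²/(C₀ − x) ⇒ C₀ = x + x²/Ka
C₀ = 1.51 × 10^-2 + (1.51 × 10^-2)²/(1.3 × 10^-3) = 1.90 × 10^-1 M

C₀ = 1.9 × 10^-1 M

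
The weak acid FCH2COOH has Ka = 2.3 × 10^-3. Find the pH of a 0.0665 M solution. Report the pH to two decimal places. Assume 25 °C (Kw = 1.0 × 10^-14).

pH = 1.95

FCH2COOH ⇌ FCH2COO- + H+
Ka = [H+]²/(0.0665 − [H+]) = 2.3 × 10^-3
Here C₀/Ka ≈ 28.9, so the small-[H+] approximation fails. Use the quadratic:
[H+] = [−0.0023 + √(0.0023² + 0.000612)]/2 = 1.13 × 10^-2 M
pH = −log(1.13 × 10^-2) = 1.95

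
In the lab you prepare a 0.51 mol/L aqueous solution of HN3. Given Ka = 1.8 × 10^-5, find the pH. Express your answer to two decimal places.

pH = 2.52

HN3 ⇌ N3- + H+
From the ICE table, Ka = [H+]²/(0.51 − [H+]) = 1.8 × 10^-5.
Neglecting [H+] in the denominator: [H+] = √(1.8 × 10^-5 × 0.51) = 3.03 × 10^-3 M
([H+]/C₀ = 0.59% < 5%, so the approximation holds.)
pH = −log(3.03 × 10^-3) = 2.52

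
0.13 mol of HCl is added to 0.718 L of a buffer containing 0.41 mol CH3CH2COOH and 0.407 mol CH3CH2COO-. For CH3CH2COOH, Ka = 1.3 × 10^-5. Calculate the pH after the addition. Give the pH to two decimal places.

pH = 4.60

After neutralization: n(CH3CH2COOH) = 0.54 mol, n(CH3CH2COO-) = 0.277 mol.
pKa = −log(1.3 × 10^-5) = 4.886
pH = pKa + log(n_CH3CH2COO-/n_CH3CH2COOH) = 4.886 + log(0.277/0.54) = 4.886 + (-0.290)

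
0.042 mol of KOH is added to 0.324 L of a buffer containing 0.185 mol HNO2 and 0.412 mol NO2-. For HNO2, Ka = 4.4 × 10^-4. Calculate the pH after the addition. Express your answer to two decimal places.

OH- converts HNO2 to NO2-: HNO2 → 0.143 mol, NO2- → 0.454 mol.
pKa = −log(4.4 × 10^-4) = 3.357
pH = pKa + log([A⁻]/[HA]) = 3.357 + log(0.454/0.143) = 3.357 +0.502

pH = 3.86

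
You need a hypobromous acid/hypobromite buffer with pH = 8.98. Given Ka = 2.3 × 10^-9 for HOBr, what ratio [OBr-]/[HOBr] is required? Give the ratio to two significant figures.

ratio = 2.2

pKa = -log(2.3 × 10^-9) = 8.638
pH = pKa + log(r) ⇒ log(r) = 8.98 − 8.638 = +0.342
r = [OBr-]/[HOBr] = 10^(+0.342) = 2.2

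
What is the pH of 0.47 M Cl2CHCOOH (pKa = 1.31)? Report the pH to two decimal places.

Cl2CHCOOH ⇌ Cl2CHCOO- + H+
Ka = 10^(−1.31) = 4.90 × 10^-2
From the ICE table, Ka = [H+]²/(0.47 − [H+]) = 4.90 × 10^-2.
The 5% rule fails; solving [H+]² + Ka·[H+] − Ka·C₀ = 0 exactly:
[H+] = (−Ka + √(Ka² + 4·Ka·C₀))/2 = 1.29 × 10^-1 M
pH = −log(1.29 × 10^-1) = 0.89

pH = 0.89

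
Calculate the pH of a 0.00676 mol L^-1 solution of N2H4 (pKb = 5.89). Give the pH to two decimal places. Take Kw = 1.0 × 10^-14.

N2H4 + H2O ⇌ N2H5+ + OH-
Kb = 10^(−5.89) = 1.29 × 10^-6
From the ICE table, Kb = x²/(0.00676 − x) = 1.29 × 10^-6.
Since Kb ≪ C₀, x ≈ √(Kb·C₀) = 9.34 × 10^-5 M.
(x/C₀ = 1.4% < 5%, so the approximation holds.)
pOH = −log(9.34 × 10^-5) = 4.03; pH = 14.00 − 4.03 = 9.97

pH = 9.97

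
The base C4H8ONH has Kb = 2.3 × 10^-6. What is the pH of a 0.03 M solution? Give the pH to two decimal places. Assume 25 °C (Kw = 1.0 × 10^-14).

C4H8ONH + H2O ⇌ C4H8ONH2+ + OH-
Kb = [OH-]²/(0.03 − [OH-]) = 2.3 × 10^-6
Neglecting [OH-] in the denominator: [OH-] = √(2.3 × 10^-6 × 0.03) = 2.63 × 10^-4 M
([OH-]/C₀ = 0.88% < 5%, so the approximation holds.)
pOH = −log(2.63 × 10^-4) = 3.58; pH = 14.00 − 3.58 = 10.42

pH = 10.42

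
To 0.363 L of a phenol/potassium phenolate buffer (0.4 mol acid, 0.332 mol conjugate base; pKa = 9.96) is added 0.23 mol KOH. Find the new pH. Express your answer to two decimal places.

OH- converts C6H5OH to C6H5O-: C6H5OH → 0.17 mol, C6H5O- → 0.562 mol.
Henderson–Hasselbalch with mole ratio 0.562/0.17: pH = 9.96 + (+0.519)

pH = 10.48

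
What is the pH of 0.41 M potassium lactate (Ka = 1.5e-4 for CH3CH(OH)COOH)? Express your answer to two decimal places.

pH = 8.72

CH3CH(OH)COO- is the conjugate base of the weak acid CH3CH(OH)COOH.
Kb = Kw/Ka = 1.0×10^-14 / 1.5 × 10^-4 = 6.67 × 10^-11
Kb = x²/(0.41 − x) = 6.67 × 10^-11
Neglecting x in the denominator: x = √(6.67 × 10^-11 × 0.41) = 5.23 × 10^-6 M
pOH = 5.28, so pH = 14.00 − pOH = 8.72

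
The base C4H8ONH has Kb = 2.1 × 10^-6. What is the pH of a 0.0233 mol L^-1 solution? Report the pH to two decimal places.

pH = 10.34

C4H8ONH + H2O ⇌ C4H8ONH2+ + OH-
From the ICE table, Kb = [OH-]²/(0.0233 − [OH-]) = 2.1 × 10^-6.
Assume [OH-] ≪ 0.0233: [OH-] ≈ √(2.1 × 10^-6 × 0.0233) = 2.21 × 10^-4 M
pOH = 3.66, so pH = 14.00 − pOH = 10.34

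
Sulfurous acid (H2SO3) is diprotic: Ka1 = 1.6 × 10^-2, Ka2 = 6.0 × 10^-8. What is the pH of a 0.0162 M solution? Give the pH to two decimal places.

Ka1 ≫ Ka2, so treat the first dissociation as the only significant source of H+.
Ka1 = x²/(0.0162 − x) = 1.6 × 10^-2
Solving the quadratic: x = (−Ka1 + √(Ka1² + 4·Ka1·C₀))/2 = 9.98 × 10^-3 M
pH = −log(9.98 × 10^-3) = 2.00

pH = 2.00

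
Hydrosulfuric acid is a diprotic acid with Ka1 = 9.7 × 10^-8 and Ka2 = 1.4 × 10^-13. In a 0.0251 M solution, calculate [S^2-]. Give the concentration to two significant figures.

1.4 × 10^-13 M

First ionization gives [H+] ≈ [HS-] = 4.93 × 10^-5 M.
Second step: Ka2 = [H+][S^2-]/[HS-] ≈ [S^2-] (since [H+] ≈ [HS-]).
So [S^2-] ≈ Ka2.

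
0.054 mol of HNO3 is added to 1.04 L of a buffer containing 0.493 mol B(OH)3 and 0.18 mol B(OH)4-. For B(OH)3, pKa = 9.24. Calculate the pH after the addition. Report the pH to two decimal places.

pH = 8.60

After neutralization: n(B(OH)3) = 0.547 mol, n(B(OH)4-) = 0.126 mol.
pH = pKa + log([A⁻]/[HA]) = 9.24 + log(0.126/0.547) = 9.24 -0.638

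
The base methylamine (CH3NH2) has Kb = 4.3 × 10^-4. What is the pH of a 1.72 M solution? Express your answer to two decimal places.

pH = 12.43

CH3NH2 + H2O ⇌ CH3NH3+ + OH-
From the ICE table, Kb = [OH-]²/(1.72 − [OH-]) = 4.3 × 10^-4.
Neglecting [OH-] in the denominator: [OH-] = √(4.3 × 10^-4 × 1.72) = 2.72 × 10^-2 M
pOH = −log(2.72 × 10^-2) = 1.57; pH = 14.00 − 1.57 = 12.43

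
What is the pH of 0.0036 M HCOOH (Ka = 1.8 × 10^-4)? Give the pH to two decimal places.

pH = 3.14

HCOOH ⇌ HCOO- + H+
Ka = x²/(0.0036 − x) = 1.8 × 10^-4
x is not negligible relative to C₀; solve x² + 0.00018·x − 6.48e-07 = 0.
x = (−Ka + √(Ka² + 4·Ka·C₀))/2 = 7.20 × 10^-4 M
pH = −log(7.20 × 10^-4) = 3.14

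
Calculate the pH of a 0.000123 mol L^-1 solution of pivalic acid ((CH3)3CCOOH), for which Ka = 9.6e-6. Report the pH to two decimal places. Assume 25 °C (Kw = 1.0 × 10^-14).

pH = 4.52

(CH3)3CCOOH ⇌ (CH3)3CCOO- + H+
From the ICE table, Ka = [H+]²/(0.000123 − [H+]) = 9.6 × 10^-6.
The 5% rule fails; solving [H+]² + Ka·[H+] − Ka·C₀ = 0 exactly:
[H+] = (−Ka + √(Ka² + 4·Ka·C₀))/2 = 2.99 × 10^-5 M
pH = −log[H+] = −log(2.99 × 10^-5) = 4.52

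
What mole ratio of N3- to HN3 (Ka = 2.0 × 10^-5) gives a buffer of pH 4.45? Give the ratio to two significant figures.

ratio = 0.56

pKa = -log(2.0 × 10^-5) = 4.699
pH = pKa + log(r) ⇒ log(r) = 4.45 − 4.699 = -0.249
r = [N3-]/[HN3] = 10^(-0.249) = 0.564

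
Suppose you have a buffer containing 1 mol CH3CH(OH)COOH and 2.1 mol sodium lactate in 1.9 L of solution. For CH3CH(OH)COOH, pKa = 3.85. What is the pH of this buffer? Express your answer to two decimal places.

pH = 4.17

pH = pKa + log([A⁻]/[HA]) = 3.85 + log(2.1/1)
pH = 3.85 + (+0.322) = 4.17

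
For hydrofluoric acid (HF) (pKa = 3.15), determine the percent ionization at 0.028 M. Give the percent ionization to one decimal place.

HF ⇌ F- + H+; let x = [H+] at equilibrium.
Ka = 10^(−3.15) = 7.08 × 10^-4
Solve x² + 0.000708x − 1.98e-05 = 0 → x = 4.11 × 10^-3 M
% ionization = x/C₀ × 100% = 4.11 × 10^-3/0.028 × 100% = 14.7%

14.7%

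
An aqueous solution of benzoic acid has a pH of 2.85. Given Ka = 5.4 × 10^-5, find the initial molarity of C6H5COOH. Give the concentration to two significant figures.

[H+] = 10^(-2.85) = 1.41 × 10^-3 M = x
Ka = x²/(C₀ − x) ⇒ C₀ = x + x²/Ka
C₀ = 1.41 × 10^-3 + (1.41 × 10^-3)²/(5.4 × 10^-5) = 3.82 × 10^-2 M

C₀ = 3.8 × 10^-2 M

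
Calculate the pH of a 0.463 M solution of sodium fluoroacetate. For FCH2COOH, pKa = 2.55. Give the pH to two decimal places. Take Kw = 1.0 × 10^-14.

pH = 8.11

FCH2COO- is the conjugate base of the weak acid FCH2COOH.
Ka = 10^(−2.55) = 2.82 × 10^-3
Kb = Kw/Ka = 1.0×10^-14 / 2.82 × 10^-3 = 3.55 × 10^-12
Kb = x²/(0.463 − x) = 3.55 × 10^-12
Neglecting x in the denominator: x = √(3.55 × 10^-12 × 0.463) = 1.28 × 10^-6 M
pOH = 5.89, so pH = 14.00 − pOH = 8.11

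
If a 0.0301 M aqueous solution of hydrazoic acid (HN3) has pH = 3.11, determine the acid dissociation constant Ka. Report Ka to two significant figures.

[H+] = 10^(-3.11) = 7.76 × 10^-4 M
At equilibrium [HA] = 0.0301 − 7.76 × 10^-4 = 2.93 × 10^-2 M
Ka = [H+][A-]/[HA] = (7.76 × 10^-4)² / 2.93 × 10^-2 = 2.1 × 10^-5

Ka = 2.1 × 10^-5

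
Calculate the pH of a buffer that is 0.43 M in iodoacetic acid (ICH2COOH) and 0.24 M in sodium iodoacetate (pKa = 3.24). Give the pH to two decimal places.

pH = 2.99

Henderson–Hasselbalch: pH = pKa + log([ICH2COO-]/[ICH2COOH]) = 3.24 + log(0.24/0.43)
pH = 3.24 + (-0.253) = 2.99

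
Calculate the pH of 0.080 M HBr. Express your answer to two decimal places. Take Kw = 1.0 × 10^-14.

pH = 1.10

HBr is a strong acid and dissociates completely, so [H+] = 0.080 M.
pH = -log(0.08) = 1.10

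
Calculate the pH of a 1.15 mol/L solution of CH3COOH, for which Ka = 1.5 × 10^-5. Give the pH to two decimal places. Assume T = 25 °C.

CH3COOH ⇌ CH3COO- + H+
From the ICE table, Ka = x²/(1.15 − x) = 1.5 × 10^-5.
Neglecting x in the denominator: x = √(1.5 × 10^-5 × 1.15) = 4.15 × 10^-3 M
pH = −log(4.15 × 10^-3) = 2.38

pH = 2.38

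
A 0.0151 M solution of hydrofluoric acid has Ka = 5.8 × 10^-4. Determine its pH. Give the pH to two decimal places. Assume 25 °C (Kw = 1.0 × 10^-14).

HF ⇌ F- + H+
Let x = [H+] at equilibrium. Ka = x²/(0.0151 − x).
Here C₀/Ka ≈ 26, so the small-x approximation fails. Use the quadratic:
x = (−Ka + √(Ka² + 4·Ka·C₀))/2 = 2.68 × 10^-3 M
pH = −log[H+] = −log(2.68 × 10^-3) = 2.57

pH = 2.57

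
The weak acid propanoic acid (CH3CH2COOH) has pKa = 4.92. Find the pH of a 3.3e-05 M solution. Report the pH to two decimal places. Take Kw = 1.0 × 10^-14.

pH = 4.83

CH3CH2COOH ⇌ CH3CH2COO- + H+
Ka = 10^(−4.92) = 1.20 × 10^-5
Ka = x²/(3.3e-05 − x) = 1.20 × 10^-5
The 5% rule fails; solving x² + Ka·x − Ka·C₀ = 0 exactly:
x = (−Ka + √(Ka² + 4·Ka·C₀))/2 = 1.48 × 10^-5 M
pH = −log(1.48 × 10^-5) = 4.83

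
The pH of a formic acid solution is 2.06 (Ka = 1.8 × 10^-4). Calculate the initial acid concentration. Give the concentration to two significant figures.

[H+] = 10^(-2.06) = 8.71 × 10^-3 M = x
Ka = x²/(C₀ − x) ⇒ C₀ = x + x²/Ka
C₀ = 8.71 × 10^-3 + (8.71 × 10^-3)²/(1.8 × 10^-4) = 4.30 × 10^-1 M

C₀ = 4.3 × 10^-1 M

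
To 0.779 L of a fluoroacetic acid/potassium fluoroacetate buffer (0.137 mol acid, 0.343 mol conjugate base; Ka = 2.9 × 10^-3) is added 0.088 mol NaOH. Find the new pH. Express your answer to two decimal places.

After neutralization: n(FCH2COOH) = 0.049 mol, n(FCH2COO-) = 0.431 mol.
pKa = −log(2.9 × 10^-3) = 2.538
Henderson–Hasselbalch with mole ratio 0.431/0.049: pH = 2.538 + (+0.944)

pH = 3.48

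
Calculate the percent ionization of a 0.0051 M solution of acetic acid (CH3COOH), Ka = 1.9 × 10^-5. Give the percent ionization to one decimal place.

5.9%

CH3COOH ⇌ CH3COO- + H+; let x = [H+] at equilibrium.
Solve x² + 1.9e-05x − 9.69e-08 = 0 → x = 3.02 × 10^-4 M
Fraction ionized = 3.02 × 10^-4 / 0.0051 = 0.0592 → 5.9%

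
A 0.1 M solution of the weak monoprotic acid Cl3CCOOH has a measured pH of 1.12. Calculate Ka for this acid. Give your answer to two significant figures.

Ka = 2.4 × 10^-1

[H+] = 10^(-1.12) = 7.59 × 10^-2 M
At equilibrium [HA] = 0.1 − 7.59 × 10^-2 = 2.41 × 10^-2 M
Ka = [H+][A-]/[HA] = (7.59 × 10^-2)² / 2.41 × 10^-2 = 2.4 × 10^-1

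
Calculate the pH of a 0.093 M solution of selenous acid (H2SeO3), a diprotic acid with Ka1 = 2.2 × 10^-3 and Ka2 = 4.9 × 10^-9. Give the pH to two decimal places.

pH = 1.88

Ka1 ≫ Ka2, so treat the first dissociation as the only significant source of H+.
Ka1 = x²/(0.093 − x) = 2.2 × 10^-3
Solving the quadratic: x = (−Ka1 + √(Ka1² + 4·Ka1·C₀))/2 = 1.32 × 10^-2 M
pH = −log(1.32 × 10^-2) = 1.88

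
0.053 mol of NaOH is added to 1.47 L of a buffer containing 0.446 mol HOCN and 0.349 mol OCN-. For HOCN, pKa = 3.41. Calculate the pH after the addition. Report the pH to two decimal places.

OH- converts HOCN to OCN-: HOCN → 0.393 mol, OCN- → 0.402 mol.
Henderson–Hasselbalch with mole ratio 0.402/0.393: pH = 3.41 + (+0.010)

pH = 3.42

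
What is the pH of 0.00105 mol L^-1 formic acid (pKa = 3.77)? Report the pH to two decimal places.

HCOOH ⇌ HCOO- + H+
Ka = 10^(−3.77) = 1.70 × 10^-4
Ka = x²/(0.00105 − x) = 1.70 × 10^-4
Here C₀/Ka ≈ 6.18, so the small-x approximation fails. Use the quadratic:
x = (−Ka + √(Ka² + 4·Ka·C₀))/2 = 3.46 × 10^-4 M
pH = −log(3.46 × 10^-4) = 3.46

pH = 3.46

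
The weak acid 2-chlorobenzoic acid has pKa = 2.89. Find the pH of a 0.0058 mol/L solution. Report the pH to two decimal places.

ClC6H4COOH ⇌ ClC6H4COO- + H+
Ka = 10^(−2.89) = 1.29 × 10^-3
From the ICE table, Ka = [H+]²/(0.0058 − [H+]) = 1.29 × 10^-3.
Here C₀/Ka ≈ 4.5, so the small-[H+] approximation fails. Use the quadratic:
[H+] = [−0.00129 + √(0.00129² + 2.99e-05)]/2 = 2.17 × 10^-3 M
pH = −log[H+] = −log(2.17 × 10^-3) = 2.66

pH = 2.66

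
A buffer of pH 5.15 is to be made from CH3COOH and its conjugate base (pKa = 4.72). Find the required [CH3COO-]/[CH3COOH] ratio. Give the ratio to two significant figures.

pH = pKa + log(r) ⇒ log(r) = 5.15 − 4.72 = +0.43
r = [CH3COO-]/[CH3COOH] = 10^(+0.43) = 2.69

ratio = 2.7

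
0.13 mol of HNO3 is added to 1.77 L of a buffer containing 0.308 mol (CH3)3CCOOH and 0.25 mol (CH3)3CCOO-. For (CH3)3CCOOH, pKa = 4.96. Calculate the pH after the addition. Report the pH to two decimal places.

pH = 4.40

Added H+ converts (CH3)3CCOO- to (CH3)3CCOOH: (CH3)3CCOOH → 0.438 mol, (CH3)3CCOO- → 0.12 mol.
Henderson–Hasselbalch with mole ratio 0.12/0.438: pH = 4.96 + (-0.562)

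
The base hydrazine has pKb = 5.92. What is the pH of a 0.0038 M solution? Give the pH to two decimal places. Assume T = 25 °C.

N2H4 + H2O ⇌ N2H5+ + OH-
Kb = 10^(−5.92) = 1.20 × 10^-6
Kb = [OH-]²/(0.0038 − [OH-]) = 1.20 × 10^-6
Assume [OH-] ≪ 0.0038: [OH-] ≈ √(1.20 × 10^-6 × 0.0038) = 6.75 × 10^-5 M
Check: 1.8% ionized — well under 5%, approximation valid.
pOH = 4.17, so pH = 14.00 − pOH = 9.83

pH = 9.83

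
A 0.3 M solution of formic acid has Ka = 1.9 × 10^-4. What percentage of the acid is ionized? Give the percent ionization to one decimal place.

HCOOH ⇌ HCOO- + H+; let x = [H+] at equilibrium.
x ≈ √(Ka·C₀) = √(1.9 × 10^-4 × 0.3) = 7.55 × 10^-3 M
Fraction ionized = 7.55 × 10^-3 / 0.3 = 0.0252 → 2.5%

2.5%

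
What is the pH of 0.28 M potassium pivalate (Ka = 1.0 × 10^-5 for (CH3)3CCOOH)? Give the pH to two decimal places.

pH = 9.22

(CH3)3CCOO- is the conjugate base of the weak acid (CH3)3CCOOH.
Kb = Kw/Ka = 1.0×10^-14 / 1.0 × 10^-5 = 1.00 × 10^-9
Kb = x²/(0.28 − x) = 1.00 × 10^-9
Neglecting x in the denominator: x = √(1.00 × 10^-9 × 0.28) = 1.67 × 10^-5 M
Check: 0.006% ionized — well under 5%, approximation valid.
pOH = −log(1.67 × 10^-5) = 4.78; pH = 14.00 − 4.78 = 9.22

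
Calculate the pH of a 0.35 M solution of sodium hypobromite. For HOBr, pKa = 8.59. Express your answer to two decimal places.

pH = 11.07

OBr- is the conjugate base of the weak acid HOBr.
Ka = 10^(−8.59) = 2.57 × 10^-9
Kb = Kw/Ka = 1.0×10^-14 / 2.57 × 10^-9 = 3.89 × 10^-6
Kb = x²/(0.35 − x) = 3.89 × 10^-6
Assume x ≪ 0.35: x ≈ √(3.89 × 10^-6 × 0.35) = 1.17 × 10^-3 M
Check: 0.33% ionized — well under 5%, approximation valid.
pOH = 2.93, so pH = 14.00 − pOH = 11.07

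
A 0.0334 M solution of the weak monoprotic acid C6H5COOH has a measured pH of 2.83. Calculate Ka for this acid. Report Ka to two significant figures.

Ka = 6.9 × 10^-5

[H+] = 10^(-2.83) = 1.48 × 10^-3 M
At equilibrium [HA] = 0.0334 − 1.48 × 10^-3 = 3.19 × 10^-2 M
Ka = [H+][A-]/[HA] = (1.48 × 10^-3)² / 3.19 × 10^-2 = 6.9 × 10^-5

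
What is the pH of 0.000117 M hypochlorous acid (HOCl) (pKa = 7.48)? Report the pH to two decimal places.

pH = 5.71

HOCl ⇌ OCl- + H+
Ka = 10^(−7.48) = 3.31 × 10^-8
From the ICE table, Ka = [H+]²/(0.000117 − [H+]) = 3.31 × 10^-8.
Since Ka ≪ C₀, [H+] ≈ √(Ka·C₀) = 1.97 × 10^-6 M.
Check: 1.7% ionized — well under 5%, approximation valid.
pH = −log[H+] = −log(1.97 × 10^-6) = 5.71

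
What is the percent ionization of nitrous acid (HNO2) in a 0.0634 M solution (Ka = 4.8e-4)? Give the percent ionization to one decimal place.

8.3%

HNO2 ⇌ NO2- + H+; let x = [H+] at equilibrium.
Ka = x²/(C₀ − x); solving the quadratic gives x = 5.28 × 10^-3 M.
% ionization = x/C₀ × 100% = 5.28 × 10^-3/0.0634 × 100% = 8.3%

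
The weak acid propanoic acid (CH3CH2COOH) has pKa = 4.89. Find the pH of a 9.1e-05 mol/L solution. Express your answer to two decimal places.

CH3CH2COOH ⇌ CH3CH2COO- + H+
Ka = 10^(−4.89) = 1.29 × 10^-5
From the ICE table, Ka = [H+]²/(9.1e-05 − [H+]) = 1.29 × 10^-5.
The 5% rule fails; solving [H+]² + Ka·[H+] − Ka·C₀ = 0 exactly:
[H+] = (−Ka + √(Ka² + 4·Ka·C₀))/2 = 2.84 × 10^-5 M
pH = −log(2.84 × 10^-5) = 4.55

pH = 4.55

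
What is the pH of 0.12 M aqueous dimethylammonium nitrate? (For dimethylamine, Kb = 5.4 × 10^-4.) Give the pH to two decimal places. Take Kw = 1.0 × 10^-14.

pH = 5.83

(CH3)2NH2+ is the conjugate acid of the weak base (CH3)2NH.
Ka = Kw/Kb = 1.0×10^-14 / 5.4 × 10^-4 = 1.85 × 10^-11
Let x = [H+] at equilibrium. Ka = x²/(0.12 − x).
Assume x ≪ 0.12: x ≈ √(1.85 × 10^-11 × 0.12) = 1.49 × 10^-6 M
pH = −log[H+] = −log(1.49 × 10^-6) = 5.83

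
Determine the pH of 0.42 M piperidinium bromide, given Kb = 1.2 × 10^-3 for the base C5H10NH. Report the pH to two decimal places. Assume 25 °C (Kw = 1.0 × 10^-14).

pH = 5.73

C5H10NH2+ is the conjugate acid of the weak base C5H10NH.
Ka = Kw/Kb = 1.0×10^-14 / 1.2 × 10^-3 = 8.33 × 10^-12
From the ICE table, Ka = [H+]²/(0.42 − [H+]) = 8.33 × 10^-12.
Since Ka ≪ C₀, [H+] ≈ √(Ka·C₀) = 1.87 × 10^-6 M.
Check: 0.00045% ionized — well under 5%, approximation valid.
pH = −log(1.87 × 10^-6) = 5.73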